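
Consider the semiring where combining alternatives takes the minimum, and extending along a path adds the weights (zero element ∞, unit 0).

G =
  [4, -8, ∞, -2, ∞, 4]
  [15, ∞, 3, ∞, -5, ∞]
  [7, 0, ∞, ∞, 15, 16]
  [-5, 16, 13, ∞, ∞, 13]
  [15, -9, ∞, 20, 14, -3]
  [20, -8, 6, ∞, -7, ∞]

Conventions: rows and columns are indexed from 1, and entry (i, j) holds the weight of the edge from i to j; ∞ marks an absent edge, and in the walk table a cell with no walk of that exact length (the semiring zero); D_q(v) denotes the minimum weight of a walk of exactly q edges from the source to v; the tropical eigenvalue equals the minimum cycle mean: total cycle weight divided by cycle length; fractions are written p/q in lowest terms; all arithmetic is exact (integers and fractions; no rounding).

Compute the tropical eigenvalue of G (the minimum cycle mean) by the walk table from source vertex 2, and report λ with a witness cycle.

q=0: [∞, 0, ∞, ∞, ∞, ∞]
q=1: [15, ∞, 3, ∞, -5, ∞]
q=2: [10, -14, ∞, 13, 9, -8]
q=3: [1, -16, -11, 8, -19, 6]
q=4: [-4, -28, -13, -1, -21, -22]
q=5: [-13, -30, -25, -6, -33, -24]
q=6: [-18, -42, -27, -15, -35, -36]
Optimal cycle mean attained by: cycle 2->5->2, total (-5) + (-9), length 2.
Answer: λ = -7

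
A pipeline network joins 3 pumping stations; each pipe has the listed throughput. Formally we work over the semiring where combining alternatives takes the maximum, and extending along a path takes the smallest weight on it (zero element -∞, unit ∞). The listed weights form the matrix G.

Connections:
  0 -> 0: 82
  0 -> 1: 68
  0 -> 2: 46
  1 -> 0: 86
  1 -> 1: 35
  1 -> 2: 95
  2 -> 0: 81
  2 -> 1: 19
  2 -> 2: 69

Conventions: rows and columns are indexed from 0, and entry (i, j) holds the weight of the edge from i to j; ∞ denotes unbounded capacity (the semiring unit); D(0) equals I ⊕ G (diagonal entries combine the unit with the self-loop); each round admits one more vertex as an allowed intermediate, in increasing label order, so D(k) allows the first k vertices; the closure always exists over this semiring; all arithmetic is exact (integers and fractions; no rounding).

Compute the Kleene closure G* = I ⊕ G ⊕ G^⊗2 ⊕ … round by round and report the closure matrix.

D(0):
  [∞, 68, 46]
  [86, ∞, 95]
  [81, 19, ∞]
D(1):
  [∞, 68, 46]
  [86, ∞, 95]
  [81, 68, ∞]
D(2):
  [∞, 68, 68]
  [86, ∞, 95]
  [81, 68, ∞]
D(3):
  [∞, 68, 68]
  [86, ∞, 95]
  [81, 68, ∞]
Answer: G* = [[∞, 68, 68], [86, ∞, 95], [81, 68, ∞]]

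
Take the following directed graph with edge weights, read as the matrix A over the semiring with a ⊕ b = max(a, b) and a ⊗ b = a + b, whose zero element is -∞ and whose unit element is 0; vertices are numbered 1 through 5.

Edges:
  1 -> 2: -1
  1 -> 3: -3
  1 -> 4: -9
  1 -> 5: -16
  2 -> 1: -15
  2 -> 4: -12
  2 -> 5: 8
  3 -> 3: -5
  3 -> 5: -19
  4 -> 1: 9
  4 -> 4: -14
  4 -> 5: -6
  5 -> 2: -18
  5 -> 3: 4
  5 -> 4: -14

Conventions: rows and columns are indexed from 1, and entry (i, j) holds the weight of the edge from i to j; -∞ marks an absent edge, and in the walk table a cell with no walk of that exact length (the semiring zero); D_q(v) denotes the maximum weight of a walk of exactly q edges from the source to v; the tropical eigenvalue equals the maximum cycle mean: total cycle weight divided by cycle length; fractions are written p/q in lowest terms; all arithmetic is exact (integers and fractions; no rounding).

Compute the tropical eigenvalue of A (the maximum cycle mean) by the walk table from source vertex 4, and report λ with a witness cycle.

q=0: [-∞, -∞, -∞, 0, -∞]
q=1: [9, -∞, -∞, -14, -6]
q=2: [-5, 8, 6, 0, -7]
q=3: [9, -6, 1, -4, 16]
q=4: [5, 8, 20, 2, 2]
q=5: [11, 4, 15, -4, 16]
Optimal cycle mean attained by: cycle 1->2->5->4->1, total (-1) + 8 + (-14) + 9, length 4.
Answer: λ = 1/2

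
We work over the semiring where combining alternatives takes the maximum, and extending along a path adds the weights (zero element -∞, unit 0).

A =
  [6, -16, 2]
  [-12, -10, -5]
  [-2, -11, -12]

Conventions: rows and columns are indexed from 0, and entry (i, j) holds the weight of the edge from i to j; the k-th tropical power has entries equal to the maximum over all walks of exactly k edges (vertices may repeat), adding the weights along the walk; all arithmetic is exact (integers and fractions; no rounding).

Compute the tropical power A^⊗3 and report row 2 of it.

A^⊗2:
  [12, -9, 8]
  [-6, -16, -10]
  [4, -18, 0]
A^⊗3:
  [18, -3, 14]
  [0, -21, -4]
  [10, -11, 6]
Answer: row 2 of A^⊗3 = [10, -11, 6]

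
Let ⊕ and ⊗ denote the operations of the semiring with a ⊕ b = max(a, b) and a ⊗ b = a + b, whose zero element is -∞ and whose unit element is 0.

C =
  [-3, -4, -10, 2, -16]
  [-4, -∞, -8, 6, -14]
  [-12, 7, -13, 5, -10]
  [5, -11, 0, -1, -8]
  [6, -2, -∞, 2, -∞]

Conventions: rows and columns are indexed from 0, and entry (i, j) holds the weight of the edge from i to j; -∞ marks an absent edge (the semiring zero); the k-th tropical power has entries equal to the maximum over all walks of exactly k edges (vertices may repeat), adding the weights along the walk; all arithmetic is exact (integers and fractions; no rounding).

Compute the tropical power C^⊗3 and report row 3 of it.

C^⊗2:
  [7, -3, 2, 2, -6]
  [11, -1, 6, 5, -2]
  [10, -6, 5, 13, -3]
  [4, 7, -1, 7, -9]
  [7, 2, 2, 8, -6]
C^⊗3:
  [7, 9, 2, 9, -6]
  [10, 13, 5, 13, -3]
  [18, 12, 13, 12, 5]
  [12, 6, 7, 13, -1]
  [13, 9, 8, 9, 0]
Answer: row 3 of C^⊗3 = [12, 6, 7, 13, -1]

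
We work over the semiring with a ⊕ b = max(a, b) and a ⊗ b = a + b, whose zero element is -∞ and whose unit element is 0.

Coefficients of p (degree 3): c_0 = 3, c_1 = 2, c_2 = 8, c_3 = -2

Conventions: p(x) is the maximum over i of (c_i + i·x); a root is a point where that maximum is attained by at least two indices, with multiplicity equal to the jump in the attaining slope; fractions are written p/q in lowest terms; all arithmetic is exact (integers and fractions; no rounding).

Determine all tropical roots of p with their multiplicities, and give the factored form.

hull edge (i=0, c=3) to (i=2, c=8): slope 5/2, span 2
hull edge (i=2, c=8) to (i=3, c=-2): slope -10, span 1
Factored form: p(x) = -2 ⊗ (x ⊕ (-5/2)) ⊗ (x ⊕ (-5/2)) ⊗ (x ⊕ 10)
Answer: roots = -5/2 (mult 2), 10 (mult 1)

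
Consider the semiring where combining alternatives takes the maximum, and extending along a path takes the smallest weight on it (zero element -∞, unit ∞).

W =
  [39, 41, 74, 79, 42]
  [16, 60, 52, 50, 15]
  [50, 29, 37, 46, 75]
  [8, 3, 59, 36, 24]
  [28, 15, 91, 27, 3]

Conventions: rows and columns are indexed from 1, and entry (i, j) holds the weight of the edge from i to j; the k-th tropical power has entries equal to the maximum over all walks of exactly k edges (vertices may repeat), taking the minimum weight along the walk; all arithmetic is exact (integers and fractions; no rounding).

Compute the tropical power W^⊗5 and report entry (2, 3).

W^⊗2:
  [50, 41, 59, 46, 74]
  [50, 60, 52, 50, 52]
  [39, 41, 75, 50, 42]
  [50, 29, 37, 46, 59]
  [50, 29, 37, 46, 75]
W^⊗3:
  [50, 41, 74, 50, 59]
  [50, 60, 52, 50, 52]
  [50, 41, 50, 46, 75]
  [39, 41, 59, 50, 42]
  [39, 41, 75, 50, 42]
W^⊗4:
  [50, 41, 59, 50, 74]
  [50, 60, 52, 50, 52]
  [50, 41, 75, 50, 50]
  [50, 41, 50, 46, 59]
  [50, 41, 50, 46, 75]
W^⊗5:
  [50, 41, 74, 50, 59]
  [50, 60, 52, 50, 52]
  [50, 41, 50, 50, 75]
  [50, 41, 59, 50, 50]
  [50, 41, 75, 50, 50]
Key observation: the optimum is the walk 2->2->2->2->2->3, with weight 60 min 60 min 60 min 60 min 52 = 52.
Optimal value attained by: walk 2->2->2->2->2->3.
Answer: (W^⊗5)[2][3] = 52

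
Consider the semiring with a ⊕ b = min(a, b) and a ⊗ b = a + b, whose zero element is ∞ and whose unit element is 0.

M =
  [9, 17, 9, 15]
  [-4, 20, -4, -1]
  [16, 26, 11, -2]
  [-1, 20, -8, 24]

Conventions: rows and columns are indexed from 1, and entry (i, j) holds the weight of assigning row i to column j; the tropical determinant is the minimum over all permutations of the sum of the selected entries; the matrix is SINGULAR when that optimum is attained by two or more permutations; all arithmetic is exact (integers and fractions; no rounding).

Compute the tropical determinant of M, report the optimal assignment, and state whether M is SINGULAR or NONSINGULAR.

σ = (1, 2, 3, 4): 9 + 20 + 11 + 24 = 64
σ = (1, 2, 4, 3): 9 + 20 + (-2) + (-8) = 19
σ = (1, 3, 2, 4): 9 + (-4) + 26 + 24 = 55
σ = (1, 3, 4, 2): 9 + (-4) + (-2) + 20 = 23
σ = (1, 4, 2, 3): 9 + (-1) + 26 + (-8) = 26
σ = (1, 4, 3, 2): 9 + (-1) + 11 + 20 = 39
σ = (2, 1, 3, 4): 17 + (-4) + 11 + 24 = 48
σ = (2, 1, 4, 3): 17 + (-4) + (-2) + (-8) = 3
σ = (2, 3, 1, 4): 17 + (-4) + 16 + 24 = 53
σ = (2, 3, 4, 1): 17 + (-4) + (-2) + (-1) = 10
σ = (2, 4, 1, 3): 17 + (-1) + 16 + (-8) = 24
σ = (2, 4, 3, 1): 17 + (-1) + 11 + (-1) = 26
σ = (3, 1, 2, 4): 9 + (-4) + 26 + 24 = 55
σ = (3, 1, 4, 2): 9 + (-4) + (-2) + 20 = 23
σ = (3, 2, 1, 4): 9 + 20 + 16 + 24 = 69
σ = (3, 2, 4, 1): 9 + 20 + (-2) + (-1) = 26
σ = (3, 4, 1, 2): 9 + (-1) + 16 + 20 = 44
σ = (3, 4, 2, 1): 9 + (-1) + 26 + (-1) = 33
σ = (4, 1, 2, 3): 15 + (-4) + 26 + (-8) = 29
σ = (4, 1, 3, 2): 15 + (-4) + 11 + 20 = 42
σ = (4, 2, 1, 3): 15 + 20 + 16 + (-8) = 43
σ = (4, 2, 3, 1): 15 + 20 + 11 + (-1) = 45
σ = (4, 3, 1, 2): 15 + (-4) + 16 + 20 = 47
σ = (4, 3, 2, 1): 15 + (-4) + 26 + (-1) = 36
Optimal value attained by: σ = (2, 1, 4, 3).
Answer: det⊕(M) = 3; verdict: NONSINGULAR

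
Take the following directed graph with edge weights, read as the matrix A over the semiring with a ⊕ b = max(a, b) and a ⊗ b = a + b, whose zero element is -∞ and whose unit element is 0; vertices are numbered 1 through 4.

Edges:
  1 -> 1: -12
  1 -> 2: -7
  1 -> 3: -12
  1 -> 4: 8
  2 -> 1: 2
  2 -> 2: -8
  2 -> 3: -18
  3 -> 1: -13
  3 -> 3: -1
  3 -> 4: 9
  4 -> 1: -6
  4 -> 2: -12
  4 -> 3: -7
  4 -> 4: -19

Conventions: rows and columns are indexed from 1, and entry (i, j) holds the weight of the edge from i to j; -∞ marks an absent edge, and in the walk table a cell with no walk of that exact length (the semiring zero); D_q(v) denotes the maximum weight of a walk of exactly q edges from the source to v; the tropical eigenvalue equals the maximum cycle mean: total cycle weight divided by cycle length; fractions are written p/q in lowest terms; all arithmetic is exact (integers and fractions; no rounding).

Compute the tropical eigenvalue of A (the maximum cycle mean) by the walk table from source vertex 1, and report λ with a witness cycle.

q=0: [0, -∞, -∞, -∞]
q=1: [-12, -7, -12, 8]
q=2: [2, -4, 1, -3]
q=3: [-2, -5, 0, 10]
q=4: [4, -2, 3, 9]
Optimal cycle mean attained by: cycle 1->4->1, total 8 + (-6), length 2.
Answer: λ = 1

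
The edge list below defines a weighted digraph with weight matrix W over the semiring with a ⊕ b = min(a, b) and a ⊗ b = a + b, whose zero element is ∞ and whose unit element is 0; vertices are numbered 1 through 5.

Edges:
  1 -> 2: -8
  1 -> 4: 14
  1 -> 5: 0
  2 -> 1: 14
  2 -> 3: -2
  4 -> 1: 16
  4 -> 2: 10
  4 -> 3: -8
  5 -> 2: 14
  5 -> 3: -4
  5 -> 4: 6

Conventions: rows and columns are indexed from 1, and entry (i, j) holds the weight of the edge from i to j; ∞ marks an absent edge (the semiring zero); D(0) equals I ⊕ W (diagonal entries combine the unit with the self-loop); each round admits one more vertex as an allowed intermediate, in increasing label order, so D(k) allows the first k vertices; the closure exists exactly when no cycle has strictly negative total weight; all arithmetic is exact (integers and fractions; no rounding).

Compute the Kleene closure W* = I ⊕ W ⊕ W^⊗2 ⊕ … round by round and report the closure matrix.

D(0):
  [0, -8, ∞, 14, 0]
  [14, 0, -2, ∞, ∞]
  [∞, ∞, 0, ∞, ∞]
  [16, 10, -8, 0, ∞]
  [∞, 14, -4, 6, 0]
D(1):
  [0, -8, ∞, 14, 0]
  [14, 0, -2, 28, 14]
  [∞, ∞, 0, ∞, ∞]
  [16, 8, -8, 0, 16]
  [∞, 14, -4, 6, 0]
D(2):
  [0, -8, -10, 14, 0]
  [14, 0, -2, 28, 14]
  [∞, ∞, 0, ∞, ∞]
  [16, 8, -8, 0, 16]
  [28, 14, -4, 6, 0]
D(3):
  [0, -8, -10, 14, 0]
  [14, 0, -2, 28, 14]
  [∞, ∞, 0, ∞, ∞]
  [16, 8, -8, 0, 16]
  [28, 14, -4, 6, 0]
D(4):
  [0, -8, -10, 14, 0]
  [14, 0, -2, 28, 14]
  [∞, ∞, 0, ∞, ∞]
  [16, 8, -8, 0, 16]
  [22, 14, -4, 6, 0]
D(5):
  [0, -8, -10, 6, 0]
  [14, 0, -2, 20, 14]
  [∞, ∞, 0, ∞, ∞]
  [16, 8, -8, 0, 16]
  [22, 14, -4, 6, 0]
Answer: W* = [[0, -8, -10, 6, 0], [14, 0, -2, 20, 14], [∞, ∞, 0, ∞, ∞], [16, 8, -8, 0, 16], [22, 14, -4, 6, 0]]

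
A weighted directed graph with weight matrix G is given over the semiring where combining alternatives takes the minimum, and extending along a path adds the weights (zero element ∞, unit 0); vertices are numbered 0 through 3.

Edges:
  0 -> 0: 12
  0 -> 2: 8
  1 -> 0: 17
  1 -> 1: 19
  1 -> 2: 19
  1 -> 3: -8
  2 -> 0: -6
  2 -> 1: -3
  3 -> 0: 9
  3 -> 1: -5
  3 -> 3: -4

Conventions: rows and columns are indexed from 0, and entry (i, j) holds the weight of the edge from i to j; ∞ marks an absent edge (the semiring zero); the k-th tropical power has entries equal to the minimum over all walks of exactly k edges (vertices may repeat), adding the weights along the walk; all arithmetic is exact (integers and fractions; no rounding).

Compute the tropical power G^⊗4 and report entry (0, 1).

G^⊗2:
  [2, 5, 20, ∞]
  [1, -13, 25, -12]
  [6, 16, 2, -11]
  [5, -9, 14, -13]
G^⊗3:
  [14, 17, 10, -3]
  [-3, -17, 6, -21]
  [-4, -16, 14, -15]
  [-4, -18, 10, -17]
G^⊗4:
  [4, -8, 22, -7]
  [-12, -26, 2, -25]
  [-6, -20, 3, -24]
  [-8, -22, 1, -26]
Key observation: the optimum is the walk 0->2->1->3->1, with weight 8 + (-3) + (-8) + (-5) = -8.
Optimal value attained by: walk 0->2->1->3->1.
Answer: (G^⊗4)[0][1] = -8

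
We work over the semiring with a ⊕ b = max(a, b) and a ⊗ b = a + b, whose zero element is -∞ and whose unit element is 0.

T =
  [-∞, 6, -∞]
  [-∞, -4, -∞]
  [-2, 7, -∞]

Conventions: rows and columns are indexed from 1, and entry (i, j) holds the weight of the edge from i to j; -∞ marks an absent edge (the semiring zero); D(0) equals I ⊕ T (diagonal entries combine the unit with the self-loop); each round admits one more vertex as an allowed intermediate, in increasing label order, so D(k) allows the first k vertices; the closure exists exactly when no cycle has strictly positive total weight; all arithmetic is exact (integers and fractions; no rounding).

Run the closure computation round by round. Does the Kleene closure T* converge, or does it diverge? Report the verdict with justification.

D(0):
  [0, 6, -∞]
  [-∞, 0, -∞]
  [-2, 7, 0]
D(1):
  [0, 6, -∞]
  [-∞, 0, -∞]
  [-2, 7, 0]
D(2):
  [0, 6, -∞]
  [-∞, 0, -∞]
  [-2, 7, 0]
D(3):
  [0, 6, -∞]
  [-∞, 0, -∞]
  [-2, 7, 0]
Key observation: every diagonal entry stays at the unit through all rounds, so no improving cycle exists.
Answer: CONVERGES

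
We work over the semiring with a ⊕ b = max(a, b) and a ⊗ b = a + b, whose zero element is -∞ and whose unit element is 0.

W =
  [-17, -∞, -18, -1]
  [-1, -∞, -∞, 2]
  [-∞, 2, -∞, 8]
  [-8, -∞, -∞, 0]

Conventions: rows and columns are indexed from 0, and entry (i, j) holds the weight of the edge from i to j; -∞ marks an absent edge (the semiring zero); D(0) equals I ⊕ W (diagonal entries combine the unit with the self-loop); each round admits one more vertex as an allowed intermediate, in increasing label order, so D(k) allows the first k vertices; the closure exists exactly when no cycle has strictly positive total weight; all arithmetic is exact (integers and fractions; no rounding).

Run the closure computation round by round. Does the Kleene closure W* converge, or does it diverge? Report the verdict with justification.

D(0):
  [0, -∞, -18, -1]
  [-1, 0, -∞, 2]
  [-∞, 2, 0, 8]
  [-8, -∞, -∞, 0]
D(1):
  [0, -∞, -18, -1]
  [-1, 0, -19, 2]
  [-∞, 2, 0, 8]
  [-8, -∞, -26, 0]
D(2):
  [0, -∞, -18, -1]
  [-1, 0, -19, 2]
  [1, 2, 0, 8]
  [-8, -∞, -26, 0]
D(3):
  [0, -16, -18, -1]
  [-1, 0, -19, 2]
  [1, 2, 0, 8]
  [-8, -24, -26, 0]
D(4):
  [0, -16, -18, -1]
  [-1, 0, -19, 2]
  [1, 2, 0, 8]
  [-8, -24, -26, 0]
Key observation: every diagonal entry stays at the unit through all rounds, so no improving cycle exists.
Answer: CONVERGES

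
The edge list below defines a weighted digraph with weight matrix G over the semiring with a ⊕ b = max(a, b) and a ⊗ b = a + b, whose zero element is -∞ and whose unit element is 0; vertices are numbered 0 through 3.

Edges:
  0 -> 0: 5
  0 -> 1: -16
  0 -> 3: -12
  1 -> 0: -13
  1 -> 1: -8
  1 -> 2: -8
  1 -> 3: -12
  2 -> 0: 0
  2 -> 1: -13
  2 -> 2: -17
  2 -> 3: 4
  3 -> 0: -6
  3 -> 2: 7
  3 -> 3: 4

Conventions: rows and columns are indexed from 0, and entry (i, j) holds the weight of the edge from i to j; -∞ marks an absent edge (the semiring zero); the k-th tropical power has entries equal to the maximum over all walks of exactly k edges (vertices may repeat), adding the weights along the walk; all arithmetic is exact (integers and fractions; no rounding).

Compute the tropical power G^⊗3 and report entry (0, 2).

G^⊗2:
  [10, -11, -5, -7]
  [-8, -16, -5, -4]
  [5, -16, 11, 8]
  [7, -6, 11, 11]
G^⊗3:
  [15, -6, 0, -1]
  [-3, -18, 3, 0]
  [11, -2, 15, 15]
  [12, -2, 18, 15]
Key observation: the optimum is the walk 0->0->3->2, with weight 5 + (-12) + 7 = 0.
Optimal value attained by: walk 0->0->3->2.
Answer: (G^⊗3)[0][2] = 0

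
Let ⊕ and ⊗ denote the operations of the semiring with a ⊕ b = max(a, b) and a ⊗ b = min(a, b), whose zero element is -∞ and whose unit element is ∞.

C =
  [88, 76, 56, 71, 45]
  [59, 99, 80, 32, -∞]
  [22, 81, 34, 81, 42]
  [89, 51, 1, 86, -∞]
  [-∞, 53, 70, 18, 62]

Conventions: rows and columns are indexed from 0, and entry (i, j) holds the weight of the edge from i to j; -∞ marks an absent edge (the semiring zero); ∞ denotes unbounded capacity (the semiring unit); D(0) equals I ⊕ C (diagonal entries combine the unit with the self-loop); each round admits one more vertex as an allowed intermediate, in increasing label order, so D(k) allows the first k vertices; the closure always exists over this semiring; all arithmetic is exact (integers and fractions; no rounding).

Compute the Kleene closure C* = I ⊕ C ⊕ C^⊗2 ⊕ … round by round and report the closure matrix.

D(0):
  [∞, 76, 56, 71, 45]
  [59, ∞, 80, 32, -∞]
  [22, 81, ∞, 81, 42]
  [89, 51, 1, ∞, -∞]
  [-∞, 53, 70, 18, ∞]
D(1):
  [∞, 76, 56, 71, 45]
  [59, ∞, 80, 59, 45]
  [22, 81, ∞, 81, 42]
  [89, 76, 56, ∞, 45]
  [-∞, 53, 70, 18, ∞]
D(2):
  [∞, 76, 76, 71, 45]
  [59, ∞, 80, 59, 45]
  [59, 81, ∞, 81, 45]
  [89, 76, 76, ∞, 45]
  [53, 53, 70, 53, ∞]
D(3):
  [∞, 76, 76, 76, 45]
  [59, ∞, 80, 80, 45]
  [59, 81, ∞, 81, 45]
  [89, 76, 76, ∞, 45]
  [59, 70, 70, 70, ∞]
D(4):
  [∞, 76, 76, 76, 45]
  [80, ∞, 80, 80, 45]
  [81, 81, ∞, 81, 45]
  [89, 76, 76, ∞, 45]
  [70, 70, 70, 70, ∞]
D(5):
  [∞, 76, 76, 76, 45]
  [80, ∞, 80, 80, 45]
  [81, 81, ∞, 81, 45]
  [89, 76, 76, ∞, 45]
  [70, 70, 70, 70, ∞]
Answer: C* = [[∞, 76, 76, 76, 45], [80, ∞, 80, 80, 45], [81, 81, ∞, 81, 45], [89, 76, 76, ∞, 45], [70, 70, 70, 70, ∞]]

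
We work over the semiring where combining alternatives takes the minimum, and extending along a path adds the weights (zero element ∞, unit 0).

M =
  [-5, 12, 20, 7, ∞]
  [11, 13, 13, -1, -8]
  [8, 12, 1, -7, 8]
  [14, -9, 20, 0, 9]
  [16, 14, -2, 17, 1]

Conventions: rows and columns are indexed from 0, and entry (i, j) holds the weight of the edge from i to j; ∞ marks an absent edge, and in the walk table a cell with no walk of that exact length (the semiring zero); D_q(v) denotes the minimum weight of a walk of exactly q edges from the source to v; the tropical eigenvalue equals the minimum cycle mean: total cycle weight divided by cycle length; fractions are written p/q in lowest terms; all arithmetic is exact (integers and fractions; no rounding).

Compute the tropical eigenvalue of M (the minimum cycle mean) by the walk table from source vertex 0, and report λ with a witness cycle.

q=0: [0, ∞, ∞, ∞, ∞]
q=1: [-5, 12, 20, 7, ∞]
q=2: [-10, -2, 15, 2, 4]
q=3: [-15, -7, 2, -3, -10]
q=4: [-20, -12, -12, -8, -15]
q=5: [-25, -17, -17, -19, -20]
Optimal cycle mean attained by: cycle 1->4->2->3->1, total (-8) + (-2) + (-7) + (-9), length 4.
Answer: λ = -13/2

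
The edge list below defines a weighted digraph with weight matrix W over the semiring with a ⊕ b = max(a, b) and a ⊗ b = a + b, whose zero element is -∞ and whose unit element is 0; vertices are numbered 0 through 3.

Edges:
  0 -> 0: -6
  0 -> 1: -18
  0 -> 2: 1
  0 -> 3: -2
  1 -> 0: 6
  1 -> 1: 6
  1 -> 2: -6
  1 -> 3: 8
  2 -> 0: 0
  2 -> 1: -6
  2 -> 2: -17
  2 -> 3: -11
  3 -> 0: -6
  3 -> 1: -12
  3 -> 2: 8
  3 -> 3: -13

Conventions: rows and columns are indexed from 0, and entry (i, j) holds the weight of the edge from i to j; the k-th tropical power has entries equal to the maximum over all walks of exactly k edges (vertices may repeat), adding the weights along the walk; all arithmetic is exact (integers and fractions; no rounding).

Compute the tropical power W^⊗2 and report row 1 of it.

W^⊗2:
  [1, -5, 6, -8]
  [12, 12, 16, 14]
  [0, 0, 1, 2]
  [8, 2, -5, -3]
Answer: row 1 of W^⊗2 = [12, 12, 16, 14]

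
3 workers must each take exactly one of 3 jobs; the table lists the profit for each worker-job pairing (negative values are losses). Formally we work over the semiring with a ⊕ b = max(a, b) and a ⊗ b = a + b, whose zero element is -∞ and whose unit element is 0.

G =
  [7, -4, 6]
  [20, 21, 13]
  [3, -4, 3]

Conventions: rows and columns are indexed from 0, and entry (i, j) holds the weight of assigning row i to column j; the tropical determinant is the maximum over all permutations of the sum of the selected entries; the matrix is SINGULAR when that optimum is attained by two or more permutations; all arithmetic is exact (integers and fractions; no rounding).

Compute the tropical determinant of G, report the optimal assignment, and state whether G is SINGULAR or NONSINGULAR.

σ = (0, 1, 2): 7 + 21 + 3 = 31
σ = (0, 2, 1): 7 + 13 + (-4) = 16
σ = (1, 0, 2): (-4) + 20 + 3 = 19
σ = (1, 2, 0): (-4) + 13 + 3 = 12
σ = (2, 0, 1): 6 + 20 + (-4) = 22
σ = (2, 1, 0): 6 + 21 + 3 = 30
Optimal value attained by: σ = (0, 1, 2).
Answer: det⊕(G) = 31; verdict: NONSINGULAR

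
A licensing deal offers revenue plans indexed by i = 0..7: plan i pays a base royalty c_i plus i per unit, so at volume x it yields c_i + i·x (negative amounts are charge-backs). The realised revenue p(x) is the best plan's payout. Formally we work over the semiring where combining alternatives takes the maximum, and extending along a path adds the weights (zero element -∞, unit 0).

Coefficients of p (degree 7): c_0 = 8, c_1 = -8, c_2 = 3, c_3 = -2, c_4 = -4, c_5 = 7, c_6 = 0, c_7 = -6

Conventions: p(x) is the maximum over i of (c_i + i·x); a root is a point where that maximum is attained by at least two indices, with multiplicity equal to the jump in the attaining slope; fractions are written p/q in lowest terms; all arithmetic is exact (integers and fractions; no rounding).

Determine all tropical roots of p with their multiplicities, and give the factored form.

hull edge (i=0, c=8) to (i=5, c=7): slope -1/5, span 5
hull edge (i=5, c=7) to (i=7, c=-6): slope -13/2, span 2
Factored form: p(x) = -6 ⊗ (x ⊕ 1/5) ⊗ (x ⊕ 1/5) ⊗ (x ⊕ 1/5) ⊗ (x ⊕ 1/5) ⊗ (x ⊕ 1/5) ⊗ (x ⊕ 13/2) ⊗ (x ⊕ 13/2)
Answer: roots = 1/5 (mult 5), 13/2 (mult 2)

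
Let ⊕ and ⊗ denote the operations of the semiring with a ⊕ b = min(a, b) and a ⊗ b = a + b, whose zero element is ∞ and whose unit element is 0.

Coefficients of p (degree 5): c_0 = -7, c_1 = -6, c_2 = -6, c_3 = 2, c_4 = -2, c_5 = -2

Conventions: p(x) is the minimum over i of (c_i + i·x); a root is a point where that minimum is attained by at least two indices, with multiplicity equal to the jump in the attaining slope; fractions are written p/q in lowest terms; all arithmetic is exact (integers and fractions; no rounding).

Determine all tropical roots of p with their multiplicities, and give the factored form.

hull edge (i=0, c=-7) to (i=2, c=-6): slope 1/2, span 2
hull edge (i=2, c=-6) to (i=5, c=-2): slope 4/3, span 3
Factored form: p(x) = -2 ⊗ (x ⊕ (-4/3)) ⊗ (x ⊕ (-4/3)) ⊗ (x ⊕ (-4/3)) ⊗ (x ⊕ (-1/2)) ⊗ (x ⊕ (-1/2))
Answer: roots = -4/3 (mult 3), -1/2 (mult 2)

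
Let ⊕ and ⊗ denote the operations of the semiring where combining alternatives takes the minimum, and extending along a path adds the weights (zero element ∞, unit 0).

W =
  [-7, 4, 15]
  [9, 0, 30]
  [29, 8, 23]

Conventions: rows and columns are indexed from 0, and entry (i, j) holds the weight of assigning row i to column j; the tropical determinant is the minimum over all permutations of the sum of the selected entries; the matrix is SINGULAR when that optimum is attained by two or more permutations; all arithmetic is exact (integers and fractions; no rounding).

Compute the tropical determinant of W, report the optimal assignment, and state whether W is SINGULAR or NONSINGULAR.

σ = (0, 1, 2): (-7) + 0 + 23 = 16
σ = (0, 2, 1): (-7) + 30 + 8 = 31
σ = (1, 0, 2): 4 + 9 + 23 = 36
σ = (1, 2, 0): 4 + 30 + 29 = 63
σ = (2, 0, 1): 15 + 9 + 8 = 32
σ = (2, 1, 0): 15 + 0 + 29 = 44
Optimal value attained by: σ = (0, 1, 2).
Answer: det⊕(W) = 16; verdict: NONSINGULAR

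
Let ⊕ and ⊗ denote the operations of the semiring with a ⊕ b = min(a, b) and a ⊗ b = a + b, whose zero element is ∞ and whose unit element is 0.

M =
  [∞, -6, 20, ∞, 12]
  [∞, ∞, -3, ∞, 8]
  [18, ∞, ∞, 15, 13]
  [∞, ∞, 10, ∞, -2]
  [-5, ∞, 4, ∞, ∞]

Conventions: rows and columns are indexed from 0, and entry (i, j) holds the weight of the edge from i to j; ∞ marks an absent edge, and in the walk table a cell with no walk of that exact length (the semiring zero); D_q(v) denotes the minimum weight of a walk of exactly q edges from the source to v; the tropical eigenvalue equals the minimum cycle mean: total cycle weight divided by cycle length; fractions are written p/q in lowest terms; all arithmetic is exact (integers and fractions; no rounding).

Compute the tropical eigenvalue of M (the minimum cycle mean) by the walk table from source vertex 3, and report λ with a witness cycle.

q=0: [∞, ∞, ∞, 0, ∞]
q=1: [∞, ∞, 10, ∞, -2]
q=2: [-7, ∞, 2, 25, 23]
q=3: [18, -13, 13, 17, 5]
q=4: [0, 12, -16, 28, -5]
q=5: [-10, -6, -1, -1, -3]
Optimal cycle mean attained by: cycle 0->1->4->0, total (-6) + 8 + (-5), length 3.
Answer: λ = -1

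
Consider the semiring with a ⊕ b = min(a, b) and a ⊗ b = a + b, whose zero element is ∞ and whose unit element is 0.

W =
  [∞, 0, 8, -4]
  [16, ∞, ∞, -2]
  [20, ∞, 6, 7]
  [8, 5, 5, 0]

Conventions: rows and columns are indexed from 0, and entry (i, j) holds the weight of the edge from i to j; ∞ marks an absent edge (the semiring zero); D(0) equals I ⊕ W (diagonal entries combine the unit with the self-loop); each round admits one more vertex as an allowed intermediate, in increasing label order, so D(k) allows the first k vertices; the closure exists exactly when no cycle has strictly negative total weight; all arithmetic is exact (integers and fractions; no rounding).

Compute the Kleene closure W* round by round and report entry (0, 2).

D(0):
  [0, 0, 8, -4]
  [16, 0, ∞, -2]
  [20, ∞, 0, 7]
  [8, 5, 5, 0]
D(1):
  [0, 0, 8, -4]
  [16, 0, 24, -2]
  [20, 20, 0, 7]
  [8, 5, 5, 0]
D(2):
  [0, 0, 8, -4]
  [16, 0, 24, -2]
  [20, 20, 0, 7]
  [8, 5, 5, 0]
D(3):
  [0, 0, 8, -4]
  [16, 0, 24, -2]
  [20, 20, 0, 7]
  [8, 5, 5, 0]
D(4):
  [0, 0, 1, -4]
  [6, 0, 3, -2]
  [15, 12, 0, 7]
  [8, 5, 5, 0]
Answer: W*[0][2] = 1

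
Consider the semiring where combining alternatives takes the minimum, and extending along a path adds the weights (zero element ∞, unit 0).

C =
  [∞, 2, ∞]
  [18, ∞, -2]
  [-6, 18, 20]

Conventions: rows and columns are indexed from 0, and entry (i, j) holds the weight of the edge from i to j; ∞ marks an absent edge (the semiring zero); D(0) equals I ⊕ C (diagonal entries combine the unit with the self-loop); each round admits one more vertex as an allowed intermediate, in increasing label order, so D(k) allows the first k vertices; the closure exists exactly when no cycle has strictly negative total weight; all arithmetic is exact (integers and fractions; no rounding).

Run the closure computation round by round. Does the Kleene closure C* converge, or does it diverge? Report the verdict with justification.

D(0):
  [0, 2, ∞]
  [18, 0, -2]
  [-6, 18, 0]
D(1):
  [0, 2, ∞]
  [18, 0, -2]
  [-6, -4, 0]
Detection: at round 2, diagonal entry (2, 2) turns strictly negative.
Key observation: the cycle 2->0->1->2 has total weight (-6) + 2 + (-2), which is strictly negative.
Answer: DIVERGES — negative cycle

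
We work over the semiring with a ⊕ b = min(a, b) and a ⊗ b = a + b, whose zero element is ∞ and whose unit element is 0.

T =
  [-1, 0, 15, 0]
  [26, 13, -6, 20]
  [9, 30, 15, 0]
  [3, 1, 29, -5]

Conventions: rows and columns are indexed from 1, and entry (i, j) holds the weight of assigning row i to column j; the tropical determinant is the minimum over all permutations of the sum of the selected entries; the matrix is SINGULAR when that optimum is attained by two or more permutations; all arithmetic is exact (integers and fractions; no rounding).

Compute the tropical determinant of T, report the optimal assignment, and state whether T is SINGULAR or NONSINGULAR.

σ = (1, 2, 3, 4): (-1) + 13 + 15 + (-5) = 22
σ = (1, 2, 4, 3): (-1) + 13 + 0 + 29 = 41
σ = (1, 3, 2, 4): (-1) + (-6) + 30 + (-5) = 18
σ = (1, 3, 4, 2): (-1) + (-6) + 0 + 1 = -6
σ = (1, 4, 2, 3): (-1) + 20 + 30 + 29 = 78
σ = (1, 4, 3, 2): (-1) + 20 + 15 + 1 = 35
σ = (2, 1, 3, 4): 0 + 26 + 15 + (-5) = 36
σ = (2, 1, 4, 3): 0 + 26 + 0 + 29 = 55
σ = (2, 3, 1, 4): 0 + (-6) + 9 + (-5) = -2
σ = (2, 3, 4, 1): 0 + (-6) + 0 + 3 = -3
σ = (2, 4, 1, 3): 0 + 20 + 9 + 29 = 58
σ = (2, 4, 3, 1): 0 + 20 + 15 + 3 = 38
σ = (3, 1, 2, 4): 15 + 26 + 30 + (-5) = 66
σ = (3, 1, 4, 2): 15 + 26 + 0 + 1 = 42
σ = (3, 2, 1, 4): 15 + 13 + 9 + (-5) = 32
σ = (3, 2, 4, 1): 15 + 13 + 0 + 3 = 31
σ = (3, 4, 1, 2): 15 + 20 + 9 + 1 = 45
σ = (3, 4, 2, 1): 15 + 20 + 30 + 3 = 68
σ = (4, 1, 2, 3): 0 + 26 + 30 + 29 = 85
σ = (4, 1, 3, 2): 0 + 26 + 15 + 1 = 42
σ = (4, 2, 1, 3): 0 + 13 + 9 + 29 = 51
σ = (4, 2, 3, 1): 0 + 13 + 15 + 3 = 31
σ = (4, 3, 1, 2): 0 + (-6) + 9 + 1 = 4
σ = (4, 3, 2, 1): 0 + (-6) + 30 + 3 = 27
Optimal value attained by: σ = (1, 3, 4, 2).
Answer: det⊕(T) = -6; verdict: NONSINGULAR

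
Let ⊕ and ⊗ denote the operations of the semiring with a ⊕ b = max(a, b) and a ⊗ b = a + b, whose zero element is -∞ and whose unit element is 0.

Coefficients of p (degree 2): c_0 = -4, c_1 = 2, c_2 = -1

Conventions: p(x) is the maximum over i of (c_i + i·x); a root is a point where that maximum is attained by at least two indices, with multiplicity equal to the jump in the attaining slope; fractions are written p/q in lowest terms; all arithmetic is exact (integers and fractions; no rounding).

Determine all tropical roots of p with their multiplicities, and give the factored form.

hull edge (i=0, c=-4) to (i=1, c=2): slope 6, span 1
hull edge (i=1, c=2) to (i=2, c=-1): slope -3, span 1
Factored form: p(x) = -1 ⊗ (x ⊕ (-6)) ⊗ (x ⊕ 3)
Answer: roots = -6 (mult 1), 3 (mult 1)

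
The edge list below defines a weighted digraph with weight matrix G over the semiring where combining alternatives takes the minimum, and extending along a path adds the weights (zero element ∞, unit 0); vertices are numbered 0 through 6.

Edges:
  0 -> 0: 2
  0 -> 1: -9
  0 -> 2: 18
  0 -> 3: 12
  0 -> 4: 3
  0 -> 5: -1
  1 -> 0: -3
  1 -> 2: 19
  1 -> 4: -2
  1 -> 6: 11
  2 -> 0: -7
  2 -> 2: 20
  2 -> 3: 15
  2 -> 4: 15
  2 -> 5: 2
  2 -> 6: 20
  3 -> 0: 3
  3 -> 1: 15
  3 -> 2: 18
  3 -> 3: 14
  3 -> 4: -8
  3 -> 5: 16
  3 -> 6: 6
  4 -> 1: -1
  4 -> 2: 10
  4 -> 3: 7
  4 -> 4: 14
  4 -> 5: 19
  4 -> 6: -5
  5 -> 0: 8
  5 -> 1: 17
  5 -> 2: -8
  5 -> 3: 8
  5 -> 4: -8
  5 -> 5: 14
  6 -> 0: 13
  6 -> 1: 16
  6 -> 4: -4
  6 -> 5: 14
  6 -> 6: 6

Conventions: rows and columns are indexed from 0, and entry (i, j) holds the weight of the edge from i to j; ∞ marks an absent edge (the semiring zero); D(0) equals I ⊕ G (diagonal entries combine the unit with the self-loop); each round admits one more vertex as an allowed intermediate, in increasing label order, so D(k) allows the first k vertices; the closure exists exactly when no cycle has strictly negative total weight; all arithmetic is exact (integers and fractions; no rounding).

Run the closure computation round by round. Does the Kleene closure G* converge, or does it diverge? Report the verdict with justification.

D(0):
  [0, -9, 18, 12, 3, -1, ∞]
  [-3, 0, 19, ∞, -2, ∞, 11]
  [-7, ∞, 0, 15, 15, 2, 20]
  [3, 15, 18, 0, -8, 16, 6]
  [∞, -1, 10, 7, 0, 19, -5]
  [8, 17, -8, 8, -8, 0, ∞]
  [13, 16, ∞, ∞, -4, 14, 0]
Detection: at round 1, diagonal entry (1, 1) turns strictly negative.
Key observation: the cycle 1->0->1 has total weight (-3) + (-9), which is strictly negative.
Answer: DIVERGES — negative cycle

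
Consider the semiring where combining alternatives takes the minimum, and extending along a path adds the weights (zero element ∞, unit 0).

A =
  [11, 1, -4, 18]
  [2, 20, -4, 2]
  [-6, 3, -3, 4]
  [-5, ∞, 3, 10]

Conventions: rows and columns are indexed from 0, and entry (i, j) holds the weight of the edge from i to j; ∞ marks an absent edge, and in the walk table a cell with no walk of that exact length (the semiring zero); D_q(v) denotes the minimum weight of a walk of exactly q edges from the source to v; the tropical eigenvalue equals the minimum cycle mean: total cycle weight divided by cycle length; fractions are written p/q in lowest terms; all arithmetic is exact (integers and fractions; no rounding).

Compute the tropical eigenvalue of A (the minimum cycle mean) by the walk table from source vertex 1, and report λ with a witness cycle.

q=0: [∞, 0, ∞, ∞]
q=1: [2, 20, -4, 2]
q=2: [-10, -1, -7, 0]
q=3: [-13, -9, -14, -3]
q=4: [-20, -12, -17, -10]
Optimal cycle mean attained by: cycle 0->2->0, total (-4) + (-6), length 2.
Answer: λ = -5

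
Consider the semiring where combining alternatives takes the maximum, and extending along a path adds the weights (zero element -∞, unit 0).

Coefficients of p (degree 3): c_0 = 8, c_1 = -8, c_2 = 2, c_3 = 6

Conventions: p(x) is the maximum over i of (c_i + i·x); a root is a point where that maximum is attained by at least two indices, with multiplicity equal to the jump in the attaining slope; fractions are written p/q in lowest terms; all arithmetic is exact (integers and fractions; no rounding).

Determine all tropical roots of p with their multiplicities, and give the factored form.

hull edge (i=0, c=8) to (i=3, c=6): slope -2/3, span 3
Factored form: p(x) = 6 ⊗ (x ⊕ 2/3) ⊗ (x ⊕ 2/3) ⊗ (x ⊕ 2/3)
Answer: roots = 2/3 (mult 3)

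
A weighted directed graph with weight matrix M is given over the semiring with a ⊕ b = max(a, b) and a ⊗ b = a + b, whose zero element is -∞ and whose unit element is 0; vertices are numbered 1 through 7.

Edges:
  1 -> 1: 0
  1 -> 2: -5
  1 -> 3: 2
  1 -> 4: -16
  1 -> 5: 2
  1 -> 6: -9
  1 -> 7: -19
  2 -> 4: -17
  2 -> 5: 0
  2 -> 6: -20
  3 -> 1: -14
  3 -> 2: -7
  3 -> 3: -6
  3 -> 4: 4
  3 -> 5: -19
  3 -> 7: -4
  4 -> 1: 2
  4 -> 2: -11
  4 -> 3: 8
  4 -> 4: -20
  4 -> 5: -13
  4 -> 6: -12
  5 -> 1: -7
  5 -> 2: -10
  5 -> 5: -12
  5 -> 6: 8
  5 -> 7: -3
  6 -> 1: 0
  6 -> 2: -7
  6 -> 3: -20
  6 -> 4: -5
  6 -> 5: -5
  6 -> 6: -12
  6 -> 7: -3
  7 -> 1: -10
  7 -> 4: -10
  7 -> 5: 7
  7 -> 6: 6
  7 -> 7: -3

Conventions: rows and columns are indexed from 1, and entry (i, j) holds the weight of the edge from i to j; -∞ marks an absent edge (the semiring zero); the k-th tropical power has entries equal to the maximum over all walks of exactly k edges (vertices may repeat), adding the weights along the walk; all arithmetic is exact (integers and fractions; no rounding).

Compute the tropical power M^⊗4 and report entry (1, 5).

M^⊗2:
  [0, -5, 2, 6, 2, 10, -1]
  [-7, -10, -9, -25, -12, 8, -3]
  [6, -7, 12, -2, 3, 2, -7]
  [2, 1, 4, 12, 4, -5, 4]
  [8, 1, -5, 3, 4, 3, 5]
  [0, -5, 3, -13, 4, 3, -6]
  [6, -1, -2, 1, 4, 15, 4]
M^⊗3:
  [10, 3, 14, 6, 6, 10, 7]
  [8, 1, -5, 3, 4, 3, 5]
  [6, 5, 8, 16, 8, 11, 8]
  [14, 1, 20, 8, 11, 12, 1]
  [8, 3, 11, -1, 12, 12, 2]
  [3, -4, 2, 7, 2, 12, 1]
  [15, 8, 9, 10, 11, 12, 12]
M^⊗4:
  [10, 7, 14, 18, 14, 14, 10]
  [8, 3, 11, -1, 12, 12, 2]
  [18, 5, 24, 12, 15, 16, 8]
  [14, 13, 16, 24, 16, 19, 16]
  [12, 5, 10, 15, 10, 20, 9]
  [12, 5, 15, 7, 8, 10, 9]
  [15, 10, 18, 13, 19, 19, 9]
Key observation: the optimum is the walk 1->5->6->7->5, with weight 2 + 8 + (-3) + 7 = 14.
Optimal value attained by: walk 1->5->6->7->5.
Answer: (M^⊗4)[1][5] = 14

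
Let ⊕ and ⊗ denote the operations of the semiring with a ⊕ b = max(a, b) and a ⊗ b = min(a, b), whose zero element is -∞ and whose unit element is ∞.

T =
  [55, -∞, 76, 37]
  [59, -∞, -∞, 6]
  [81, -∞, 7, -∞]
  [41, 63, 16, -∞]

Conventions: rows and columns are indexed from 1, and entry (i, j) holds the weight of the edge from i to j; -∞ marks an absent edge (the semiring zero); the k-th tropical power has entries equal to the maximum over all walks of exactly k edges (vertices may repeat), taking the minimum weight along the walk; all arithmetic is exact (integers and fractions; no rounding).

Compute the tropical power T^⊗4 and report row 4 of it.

T^⊗2:
  [76, 37, 55, 37]
  [55, 6, 59, 37]
  [55, -∞, 76, 37]
  [59, -∞, 41, 37]
T^⊗3:
  [55, 37, 76, 37]
  [59, 37, 55, 37]
  [76, 37, 55, 37]
  [55, 37, 59, 37]
T^⊗4:
  [76, 37, 55, 37]
  [55, 37, 59, 37]
  [55, 37, 76, 37]
  [59, 37, 55, 37]
Answer: row 4 of T^⊗4 = [59, 37, 55, 37]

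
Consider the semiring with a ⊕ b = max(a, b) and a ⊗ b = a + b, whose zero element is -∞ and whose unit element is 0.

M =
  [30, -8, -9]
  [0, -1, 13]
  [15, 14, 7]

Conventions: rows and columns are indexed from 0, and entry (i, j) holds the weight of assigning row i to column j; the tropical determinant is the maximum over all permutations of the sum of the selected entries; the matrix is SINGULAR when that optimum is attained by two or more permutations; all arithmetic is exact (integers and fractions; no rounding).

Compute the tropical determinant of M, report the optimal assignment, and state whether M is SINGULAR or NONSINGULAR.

σ = (0, 1, 2): 30 + (-1) + 7 = 36
σ = (0, 2, 1): 30 + 13 + 14 = 57
σ = (1, 0, 2): (-8) + 0 + 7 = -1
σ = (1, 2, 0): (-8) + 13 + 15 = 20
σ = (2, 0, 1): (-9) + 0 + 14 = 5
σ = (2, 1, 0): (-9) + (-1) + 15 = 5
Optimal value attained by: σ = (0, 2, 1).
Answer: det⊕(M) = 57; verdict: NONSINGULAR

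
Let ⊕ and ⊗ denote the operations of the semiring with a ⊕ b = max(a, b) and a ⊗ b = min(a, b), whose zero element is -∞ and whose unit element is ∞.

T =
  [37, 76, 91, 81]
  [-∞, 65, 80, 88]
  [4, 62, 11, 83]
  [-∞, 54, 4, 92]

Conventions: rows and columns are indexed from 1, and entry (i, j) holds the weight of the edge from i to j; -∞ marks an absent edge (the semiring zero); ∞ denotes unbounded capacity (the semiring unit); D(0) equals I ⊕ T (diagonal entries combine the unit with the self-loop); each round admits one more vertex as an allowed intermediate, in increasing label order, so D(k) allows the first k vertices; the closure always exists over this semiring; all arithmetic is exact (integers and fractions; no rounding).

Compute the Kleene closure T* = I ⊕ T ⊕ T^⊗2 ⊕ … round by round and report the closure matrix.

D(0):
  [∞, 76, 91, 81]
  [-∞, ∞, 80, 88]
  [4, 62, ∞, 83]
  [-∞, 54, 4, ∞]
D(1):
  [∞, 76, 91, 81]
  [-∞, ∞, 80, 88]
  [4, 62, ∞, 83]
  [-∞, 54, 4, ∞]
D(2):
  [∞, 76, 91, 81]
  [-∞, ∞, 80, 88]
  [4, 62, ∞, 83]
  [-∞, 54, 54, ∞]
D(3):
  [∞, 76, 91, 83]
  [4, ∞, 80, 88]
  [4, 62, ∞, 83]
  [4, 54, 54, ∞]
D(4):
  [∞, 76, 91, 83]
  [4, ∞, 80, 88]
  [4, 62, ∞, 83]
  [4, 54, 54, ∞]
Answer: T* = [[∞, 76, 91, 83], [4, ∞, 80, 88], [4, 62, ∞, 83], [4, 54, 54, ∞]]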